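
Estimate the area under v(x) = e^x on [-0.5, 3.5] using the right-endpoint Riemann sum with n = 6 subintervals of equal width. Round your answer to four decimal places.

44.5404

Δx = (3.5 − (-0.5))/6 = 2/3.
Right endpoints: 1/6, 5/6, 1.5, 13/6, 17/6, 3.5.
v(1/6) ≈ 1.1814, v(5/6) ≈ 2.3010, v(1.5) ≈ 4.4817, v(13/6) ≈ 8.7291, v(17/6) ≈ 17.0020, v(3.5) ≈ 33.1155.
Sum = Δx · [v(1/6) + v(5/6) + v(1.5) + ...].
Sum ≈ 44.5404.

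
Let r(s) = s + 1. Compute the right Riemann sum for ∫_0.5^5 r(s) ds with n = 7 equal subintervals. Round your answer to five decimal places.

18.32143

Δs = (5 − 0.5)/7 = 9/14.
Right endpoints: 8/7, 25/14, 17/7, 43/14, 26/7, 61/14, 5.
r(8/7) = 15/7, r(25/14) = 39/14, r(17/7) = 24/7, r(43/14) = 57/14, r(26/7) = 33/7, r(61/14) = 75/14, r(5) = 6.
Sum = Δs · [r(8/7) + r(25/14) + r(17/7) + ...].
Sum ≈ 18.32143.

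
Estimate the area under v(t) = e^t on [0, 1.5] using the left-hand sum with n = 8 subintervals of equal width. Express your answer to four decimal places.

Δt = (1.5 − 0)/8 = 0.1875.
Left endpoints: 0, 0.1875, 0.375, 0.5625, 0.75, 0.9375, 1.125, 1.3125.
v(0) ≈ 1.0000, v(0.1875) ≈ 1.2062, v(0.375) ≈ 1.4550, v(0.5625) ≈ 1.7551, v(0.75) ≈ 2.1170, v(0.9375) ≈ 2.5536, v(1.125) ≈ 3.0802, v(1.3125) ≈ 3.7155.
Sum = Δt · [v(0) + v(0.1875) + v(0.375) + ...].
Sum ≈ 3.1655.

3.1655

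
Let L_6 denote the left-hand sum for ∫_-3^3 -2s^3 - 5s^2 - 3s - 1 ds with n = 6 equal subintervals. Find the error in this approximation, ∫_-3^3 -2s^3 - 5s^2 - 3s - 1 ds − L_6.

Exact integral: ∫_-3^3 f(s) ds = -96.
L_6 = -38.
Error = -96 − (-38) = -58.

-58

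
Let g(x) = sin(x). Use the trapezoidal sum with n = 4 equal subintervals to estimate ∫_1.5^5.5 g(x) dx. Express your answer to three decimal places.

Δx = (5.5 − 1.5)/4 = 1.
g(1.5) ≈ 0.997, g(2.5) ≈ 0.598, g(3.5) ≈ -0.351, g(4.5) ≈ -0.978, g(5.5) ≈ -0.706.
T_4 = (Δx/2)·[g(x_0) + 2g(x_1) + 2g(x_2) + 2g(x_3) + g(x_4)].
Sum ≈ -0.584.

-0.584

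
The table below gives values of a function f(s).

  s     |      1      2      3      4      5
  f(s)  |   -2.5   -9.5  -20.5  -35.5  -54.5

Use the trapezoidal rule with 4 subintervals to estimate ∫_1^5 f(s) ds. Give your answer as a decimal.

Δs = 1.
T_4 = (1/2)·[(-2.5) + 2·(-9.5) + 2·(-20.5) + 2·(-35.5) + (-54.5)] = -94.

-94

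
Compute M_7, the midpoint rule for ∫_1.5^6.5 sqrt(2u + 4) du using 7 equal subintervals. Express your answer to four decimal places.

Δu = (6.5 − 1.5)/7 = 5/7.
Midpoints: 13/7, 18/7, 23/7, 4, 33/7, 38/7, 43/7.
f(13/7) ≈ 2.7775, f(18/7) ≈ 3.0237, f(23/7) ≈ 3.2514, f(4) ≈ 3.4641, f(33/7) ≈ 3.6645, f(38/7) ≈ 3.8545, f(43/7) ≈ 4.0356.
Sum = Δu · [f(13/7) + f(18/7) + f(23/7) + ...].
Sum ≈ 17.1937.

17.1937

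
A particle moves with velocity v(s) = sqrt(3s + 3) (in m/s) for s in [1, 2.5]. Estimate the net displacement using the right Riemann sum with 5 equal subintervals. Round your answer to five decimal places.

4.41239

Δs = (2.5 − 1)/5 = 0.3.
Right endpoints: 1.3, 1.6, 1.9, 2.2, 2.5.
v(1.3) ≈ 2.62679, v(1.6) ≈ 2.79285, v(1.9) ≈ 2.94958, v(2.2) ≈ 3.09839, v(2.5) ≈ 3.24037.
Sum = Δs · [v(1.3) + v(1.6) + v(1.9) + v(2.2) + v(2.5)].
Sum ≈ 4.41239.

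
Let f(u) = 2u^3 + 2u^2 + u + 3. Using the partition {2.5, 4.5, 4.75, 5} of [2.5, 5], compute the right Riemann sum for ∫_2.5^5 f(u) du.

Subinterval widths: 2, 0.25, 0.25.
Right endpoints: 4.5, 4.75, 5.
f(4.5) = 230.25, f(4.75) = 267.21875, f(5) = 308.
Sum = Σ Δu_i · f(u_i).
Sum = 604.3046875.

604.3046875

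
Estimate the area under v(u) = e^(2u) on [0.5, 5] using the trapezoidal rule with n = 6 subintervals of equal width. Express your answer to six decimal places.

Δu = (5 − 0.5)/6 = 0.75.
v(0.5) ≈ 2.718282, v(1.25) ≈ 12.182494, v(2) ≈ 54.598150, v(2.75) ≈ 244.691932, v(3.5) ≈ 1096.633158, v(4.25) ≈ 4914.768840, v(5) ≈ 22026.465795.
T_6 = (Δu/2)·[v(u_0) + 2v(u_1) + ... + 2v(u_{5}) + v(u_6)].
Sum ≈ 13003.099960.

13003.099960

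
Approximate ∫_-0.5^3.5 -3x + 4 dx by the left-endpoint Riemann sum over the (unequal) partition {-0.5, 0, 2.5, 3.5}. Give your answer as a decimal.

9.25

Subinterval widths: 0.5, 2.5, 1.
Left endpoints: -0.5, 0, 2.5.
f(-0.5) = 5.5, f(0) = 4, f(2.5) = -3.5.
Sum = Σ Δx_i · f(x_i).
Sum = 9.25.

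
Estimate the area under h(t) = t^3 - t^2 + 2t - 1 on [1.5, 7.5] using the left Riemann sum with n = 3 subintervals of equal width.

Δt = (7.5 − 1.5)/3 = 2.
Left endpoints: 1.5, 3.5, 5.5.
h(1.5) = 3.125, h(3.5) = 36.625, h(5.5) = 146.125.
Sum = Δt · [h(1.5) + h(3.5) + h(5.5)].
Sum = 371.75.

371.75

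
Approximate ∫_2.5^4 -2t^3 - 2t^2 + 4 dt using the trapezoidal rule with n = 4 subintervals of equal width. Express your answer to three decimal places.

-135.475

Δt = (4 − 2.5)/4 = 0.375.
f(2.5) = -39.75, f(2.875) = -60.05859375, f(3.25) = -85.78125, f(3.625) = -117.55078125, f(4) = -156.
T_4 = (Δt/2)·[f(t_0) + 2f(t_1) + 2f(t_2) + 2f(t_3) + f(t_4)].
Sum ≈ -135.475.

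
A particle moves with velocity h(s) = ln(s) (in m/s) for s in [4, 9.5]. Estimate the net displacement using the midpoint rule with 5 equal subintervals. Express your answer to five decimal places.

Δs = (9.5 − 4)/5 = 1.1.
Midpoints: 4.55, 5.65, 6.75, 7.85, 8.95.
h(4.55) ≈ 1.51513, h(5.65) ≈ 1.73166, h(6.75) ≈ 1.90954, h(7.85) ≈ 2.06051, h(8.95) ≈ 2.19165.
Sum = Δs · [h(4.55) + h(5.65) + h(6.75) + h(7.85) + h(8.95)].
Sum ≈ 10.34934.

10.34934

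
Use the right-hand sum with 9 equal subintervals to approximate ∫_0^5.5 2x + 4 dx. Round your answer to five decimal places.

Δx = (5.5 − 0)/9 = 11/18.
Right endpoints: 11/18, 11/9, 11/6, 22/9, 55/18, 11/3, 77/18, 44/9, 5.5.
f(11/18) = 47/9, f(11/9) = 58/9, f(11/6) = 23/3, f(22/9) = 80/9, f(55/18) = 91/9, f(11/3) = 34/3, f(77/18) = 113/9, f(44/9) = 124/9, f(5.5) = 15.
Sum = Δx · [f(11/18) + f(11/9) + f(11/6) + ...].
Sum ≈ 55.61111.

55.61111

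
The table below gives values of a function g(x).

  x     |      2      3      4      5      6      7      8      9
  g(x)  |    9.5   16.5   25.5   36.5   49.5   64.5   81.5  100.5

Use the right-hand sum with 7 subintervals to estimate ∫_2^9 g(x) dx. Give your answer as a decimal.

374.5

Δx = 1.
Sum = 1·[16.5 + 25.5 + 36.5 + 49.5 + 64.5 + 81.5 + 100.5] = 374.5.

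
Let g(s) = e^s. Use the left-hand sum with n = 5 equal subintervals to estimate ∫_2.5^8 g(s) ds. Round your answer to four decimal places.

1629.4324

Δs = (8 − 2.5)/5 = 1.1.
Left endpoints: 2.5, 3.6, 4.7, 5.8, 6.9.
g(2.5) ≈ 12.1825, g(3.6) ≈ 36.5982, g(4.7) ≈ 109.9472, g(5.8) ≈ 330.2996, g(6.9) ≈ 992.2747.
Sum = Δs · [g(2.5) + g(3.6) + g(4.7) + g(5.8) + g(6.9)].
Sum ≈ 1629.4324.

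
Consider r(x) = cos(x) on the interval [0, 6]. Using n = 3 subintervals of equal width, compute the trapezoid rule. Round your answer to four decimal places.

-0.1794

Δx = (6 − 0)/3 = 2.
r(0) ≈ 1.0000, r(2) ≈ -0.4161, r(4) ≈ -0.6536, r(6) ≈ 0.9602.
T_3 = (Δx/2)·[r(x_0) + 2r(x_1) + 2r(x_2) + r(x_3)].
Sum ≈ -0.1794.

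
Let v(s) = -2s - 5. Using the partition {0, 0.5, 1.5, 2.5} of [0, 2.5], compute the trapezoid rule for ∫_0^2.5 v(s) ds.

-18.75

Subinterval widths: 0.5, 1, 1.
v(0) = -5, v(0.5) = -6, v(1.5) = -8, v(2.5) = -10.
On each subinterval the trapezoid contributes (Δs_i/2)·[v(s_{i-1}) + v(s_i)].
Sum = -18.75.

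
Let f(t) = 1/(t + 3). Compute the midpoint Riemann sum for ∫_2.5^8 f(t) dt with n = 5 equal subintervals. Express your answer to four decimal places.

Δt = (8 − 2.5)/5 = 1.1.
Midpoints: 3.05, 4.15, 5.25, 6.35, 7.45.
f(3.05) = 20/121, f(4.15) = 20/143, f(5.25) = 4/33, f(6.35) = 20/187, f(7.45) = 20/209.
Sum = Δt · [f(3.05) + f(4.15) + f(5.25) + f(6.35) + f(7.45)].
Sum ≈ 0.6919.

0.6919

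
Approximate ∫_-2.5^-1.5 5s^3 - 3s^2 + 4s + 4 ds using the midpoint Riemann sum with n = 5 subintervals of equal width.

Δs = (-1.5 − (-2.5))/5 = 0.2.
Midpoints: -2.4, -2.2, -2, -1.8, -1.6.
f(-2.4) = -92, f(-2.2) = -72.56, f(-2) = -56, f(-1.8) = -42.08, f(-1.6) = -30.56.
Sum = Δs · [f(-2.4) + f(-2.2) + f(-2) + f(-1.8) + f(-1.6)].
Sum = -58.64.

-58.64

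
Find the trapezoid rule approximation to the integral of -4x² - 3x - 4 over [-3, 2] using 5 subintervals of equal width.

-62.5

Δx = (2 − (-3))/5 = 1.
f(-3) = -31, f(-2) = -14, f(-1) = -5, f(0) = -4, f(1) = -11, f(2) = -26.
T_5 = (Δx/2)·[f(x_0) + 2f(x_1) + ... + 2f(x_{4}) + f(x_5)].
Sum = -62.5.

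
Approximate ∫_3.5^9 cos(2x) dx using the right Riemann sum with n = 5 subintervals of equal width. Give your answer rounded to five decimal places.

Δx = (9 − 3.5)/5 = 1.1.
Right endpoints: 4.6, 5.7, 6.8, 7.9, 9.
f(4.6) ≈ -0.97484, f(5.7) ≈ 0.39349, f(6.8) ≈ 0.51170, f(7.9) ≈ -0.99577, f(9) ≈ 0.66032.
Sum = Δx · [f(4.6) + f(5.7) + f(6.8) + f(7.9) + f(9)].
Sum ≈ -0.44561.

-0.44561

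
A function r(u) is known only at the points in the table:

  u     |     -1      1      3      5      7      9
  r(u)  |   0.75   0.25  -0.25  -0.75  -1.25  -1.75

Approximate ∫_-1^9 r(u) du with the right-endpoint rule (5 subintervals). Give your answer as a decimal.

Δu = 2.
Sum = 2·[0.25 + (-0.25) + (-0.75) + (-1.25) + (-1.75)] = -7.5.

-7.5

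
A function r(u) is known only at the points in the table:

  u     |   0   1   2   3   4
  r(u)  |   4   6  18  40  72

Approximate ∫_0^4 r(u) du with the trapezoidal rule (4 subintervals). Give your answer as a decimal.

102

Δu = 1.
T_4 = (1/2)·[4 + 2·6 + 2·18 + 2·40 + 72] = 102.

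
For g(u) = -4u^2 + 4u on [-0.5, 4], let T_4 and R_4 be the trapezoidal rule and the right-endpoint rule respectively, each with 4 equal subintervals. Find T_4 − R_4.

25.3125

T_4 = -57.796875.
R_4 = -83.109375.
T_4 − R_4 = 25.3125.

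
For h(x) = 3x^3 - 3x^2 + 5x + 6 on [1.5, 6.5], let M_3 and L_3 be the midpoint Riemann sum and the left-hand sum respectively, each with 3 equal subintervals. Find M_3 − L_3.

484.375

M_3 ≈ 1155.555556.
L_3 ≈ 671.180556.
M_3 − L_3 = 484.375.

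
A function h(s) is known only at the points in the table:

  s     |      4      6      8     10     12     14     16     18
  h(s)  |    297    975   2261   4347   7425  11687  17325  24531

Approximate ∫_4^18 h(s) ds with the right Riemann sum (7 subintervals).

137102

Δs = 2.
Sum = 2·[975 + 2261 + 4347 + 7425 + 11687 + 17325 + 24531] = 137102.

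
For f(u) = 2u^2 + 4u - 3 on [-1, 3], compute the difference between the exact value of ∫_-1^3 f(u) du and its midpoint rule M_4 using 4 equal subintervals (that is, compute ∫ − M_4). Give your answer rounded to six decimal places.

0.666667

Exact integral: ∫_-1^3 f(u) du ≈ 22.66666667.
M_4 = 22.
Error ≈ 22.66666667 − 22 ≈ 0.666667.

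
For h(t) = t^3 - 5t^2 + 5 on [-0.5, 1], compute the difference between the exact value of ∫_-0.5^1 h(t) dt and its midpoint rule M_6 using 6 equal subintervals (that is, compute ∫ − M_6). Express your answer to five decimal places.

-0.03320

Exact integral: ∫_-0.5^1 h(t) dt = 5.859375.
M_6 ≈ 5.8925781.
Error ≈ 5.859375 − 5.8925781 ≈ -0.03320.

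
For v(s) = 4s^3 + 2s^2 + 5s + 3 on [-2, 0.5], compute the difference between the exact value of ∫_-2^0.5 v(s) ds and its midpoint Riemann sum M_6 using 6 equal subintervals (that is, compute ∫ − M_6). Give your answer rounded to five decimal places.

Exact integral: ∫_-2^0.5 v(s) ds ≈ -12.3958333.
M_6 ≈ -12.1426505.
Error ≈ -12.3958333 − (-12.1426505) ≈ -0.25318.

-0.25318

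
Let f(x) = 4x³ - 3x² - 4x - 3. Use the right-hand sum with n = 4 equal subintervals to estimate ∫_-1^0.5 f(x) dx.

-5.1328125

Δx = (0.5 − (-1))/4 = 0.375.
Right endpoints: -0.625, -0.25, 0.125, 0.5.
f(-0.625) = -2.6484375, f(-0.25) = -2.25, f(0.125) = -3.5390625, f(0.5) = -5.25.
Sum = Δx · [f(-0.625) + f(-0.25) + f(0.125) + f(0.5)].
Sum = -5.1328125.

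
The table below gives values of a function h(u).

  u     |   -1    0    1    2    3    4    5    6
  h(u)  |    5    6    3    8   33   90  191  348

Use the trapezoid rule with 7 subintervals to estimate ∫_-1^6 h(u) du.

Δu = 1.
T_7 = (1/2)·[5 + 2·6 + 2·3 + 2·8 + 2·33 + 2·90 + 2·191 + 348] = 507.5.

507.5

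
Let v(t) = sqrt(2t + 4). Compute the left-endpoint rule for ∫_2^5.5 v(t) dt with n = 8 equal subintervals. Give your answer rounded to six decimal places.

Δt = (5.5 − 2)/8 = 0.4375.
Left endpoints: 2, 2.4375, 2.875, 3.3125, 3.75, 4.1875, 4.625, 5.0625.
v(2) ≈ 2.828427, v(2.4375) ≈ 2.979094, v(2.875) ≈ 3.122499, v(3.3125) ≈ 3.259601, v(3.75) ≈ 3.391165, v(4.1875) ≈ 3.517812, v(4.625) ≈ 3.640055, v(5.0625) ≈ 3.758324.
Sum = Δt · [v(2) + v(2.4375) + v(2.875) + ...].
Sum ≈ 11.592427.

11.592427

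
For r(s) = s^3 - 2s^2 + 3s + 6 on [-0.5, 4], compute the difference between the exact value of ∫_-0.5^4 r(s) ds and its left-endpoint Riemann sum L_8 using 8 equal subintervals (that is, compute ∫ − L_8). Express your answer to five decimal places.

12.20142

Exact integral: ∫_-0.5^4 r(s) ds = 71.859375.
L_8 ≈ 59.6579590.
Error ≈ 71.859375 − 59.6579590 ≈ 12.20142.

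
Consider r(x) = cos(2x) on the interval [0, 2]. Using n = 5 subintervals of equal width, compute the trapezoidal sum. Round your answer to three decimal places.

-0.358

Δx = (2 − 0)/5 = 0.4.
r(0) ≈ 1.000, r(0.4) ≈ 0.697, r(0.8) ≈ -0.029, r(1.2) ≈ -0.737, r(1.6) ≈ -0.998, r(2) ≈ -0.654.
T_5 = (Δx/2)·[r(x_0) + 2r(x_1) + ... + 2r(x_{4}) + r(x_5)].
Sum ≈ -0.358.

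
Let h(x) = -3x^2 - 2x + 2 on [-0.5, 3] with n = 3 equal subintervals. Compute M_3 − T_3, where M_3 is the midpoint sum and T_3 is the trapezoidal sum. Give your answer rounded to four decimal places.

M_3 ≈ -27.684028.
T_3 ≈ -31.256944.
M_3 − T_3 ≈ 3.5729.

3.5729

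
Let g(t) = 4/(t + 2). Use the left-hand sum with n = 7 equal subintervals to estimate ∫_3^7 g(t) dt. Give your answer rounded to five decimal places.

Δt = (7 − 3)/7 = 4/7.
Left endpoints: 3, 25/7, 29/7, 33/7, 37/7, 41/7, 45/7.
g(3) = 0.8, g(25/7) = 28/39, g(29/7) = 28/43, g(33/7) = 28/47, g(37/7) = 28/51, g(41/7) = 28/55, g(45/7) = 28/59.
Sum = Δt · [g(3) + g(25/7) + g(29/7) + ...].
Sum ≈ 2.45574.

2.45574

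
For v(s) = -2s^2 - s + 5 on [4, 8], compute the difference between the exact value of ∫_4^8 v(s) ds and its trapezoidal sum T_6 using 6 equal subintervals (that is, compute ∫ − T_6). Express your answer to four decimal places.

Exact integral: ∫_4^8 v(s) ds ≈ -302.666667.
T_6 ≈ -303.259259.
Error ≈ -302.666667 − (-303.259259) ≈ 0.5926.

0.5926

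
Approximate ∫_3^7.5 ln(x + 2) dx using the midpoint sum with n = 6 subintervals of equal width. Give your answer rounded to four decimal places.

8.8423

Δx = (7.5 − 3)/6 = 0.75.
Midpoints: 3.375, 4.125, 4.875, 5.625, 6.375, 7.125.
f(3.375) ≈ 1.6818, f(4.125) ≈ 1.8124, f(4.875) ≈ 1.9279, f(5.625) ≈ 2.0314, f(6.375) ≈ 2.1253, f(7.125) ≈ 2.2110.
Sum = Δx · [f(3.375) + f(4.125) + f(4.875) + ...].
Sum ≈ 8.8423.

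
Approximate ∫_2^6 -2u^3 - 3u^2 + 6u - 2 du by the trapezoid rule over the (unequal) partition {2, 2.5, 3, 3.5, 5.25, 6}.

Subinterval widths: 0.5, 0.5, 0.5, 1.75, 0.75.
f(2) = -18, f(2.5) = -37, f(3) = -65, f(3.5) = -103.5, f(5.25) = -342.59375, f(6) = -506.
On each subinterval the trapezoid contributes (Δu_i/2)·[f(u_{i-1}) + f(u_i)].
Sum = -789.9296875.

-789.9296875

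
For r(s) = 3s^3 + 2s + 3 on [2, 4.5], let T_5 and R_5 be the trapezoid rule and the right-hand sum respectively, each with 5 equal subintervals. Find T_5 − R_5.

-63.59375

T_5 = 322.34375.
R_5 = 385.9375.
T_5 − R_5 = -63.59375.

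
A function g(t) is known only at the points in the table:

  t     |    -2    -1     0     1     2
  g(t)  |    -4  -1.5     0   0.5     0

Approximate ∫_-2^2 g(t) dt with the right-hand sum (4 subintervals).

-1

Δt = 1.
Sum = 1·[(-1.5) + 0 + 0.5 + 0] = -1.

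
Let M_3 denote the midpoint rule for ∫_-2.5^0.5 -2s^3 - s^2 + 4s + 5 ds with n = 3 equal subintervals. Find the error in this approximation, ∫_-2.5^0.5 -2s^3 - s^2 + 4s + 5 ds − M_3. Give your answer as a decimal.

1.25

Exact integral: ∫_-2.5^0.5 f(s) ds = 17.25.
M_3 = 16.
Error = 17.25 − 16 = 1.25.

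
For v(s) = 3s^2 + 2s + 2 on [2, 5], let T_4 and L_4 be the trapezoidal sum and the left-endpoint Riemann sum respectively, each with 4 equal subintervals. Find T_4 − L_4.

T_4 = 144.84375.
L_4 = 118.96875.
T_4 − L_4 = 25.875.

25.875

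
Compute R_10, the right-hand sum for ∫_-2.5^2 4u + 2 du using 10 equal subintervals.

8.55

Δu = (2 − (-2.5))/10 = 0.45.
Right endpoints: -2.05, -1.6, -1.15, -0.7, -0.25, 0.2, 0.65, 1.1, 1.55, 2.
f(-2.05) = -6.2, f(-1.6) = -4.4, f(-1.15) = -2.6, f(-0.7) = -0.8, f(-0.25) = 1, f(0.2) = 2.8, f(0.65) = 4.6, f(1.1) = 6.4, f(1.55) = 8.2, f(2) = 10.
Sum = Δu · [f(-2.05) + f(-1.6) + f(-1.15) + ...].
Sum = 8.55.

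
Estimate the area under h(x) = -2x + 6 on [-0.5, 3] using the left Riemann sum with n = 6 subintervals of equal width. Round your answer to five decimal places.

Δx = (3 − (-0.5))/6 = 7/12.
Left endpoints: -0.5, 1/12, 2/3, 1.25, 11/6, 29/12.
h(-0.5) = 7, h(1/12) = 35/6, h(2/3) = 14/3, h(1.25) = 3.5, h(11/6) = 7/3, h(29/12) = 7/6.
Sum = Δx · [h(-0.5) + h(1/12) + h(2/3) + ...].
Sum ≈ 14.29167.

14.29167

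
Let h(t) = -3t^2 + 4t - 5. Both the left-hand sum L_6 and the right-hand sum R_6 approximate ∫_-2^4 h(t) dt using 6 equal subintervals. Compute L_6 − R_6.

12

L_6 = -75.
R_6 = -87.
L_6 − R_6 = 12.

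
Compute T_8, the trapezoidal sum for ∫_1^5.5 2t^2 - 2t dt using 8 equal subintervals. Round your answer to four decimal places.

Δt = (5.5 − 1)/8 = 0.5625.
f(1) = 0, f(1.5625) = 1.7578125, f(2.125) = 4.78125, f(2.6875) = 9.0703125, f(3.25) = 14.625, f(3.8125) = 21.4453125, f(4.375) = 29.53125, f(4.9375) = 38.8828125, f(5.5) = 49.5.
T_8 = (Δt/2)·[f(t_0) + 2f(t_1) + ... + 2f(t_{7}) + f(t_8)].
Sum ≈ 81.4746.

81.4746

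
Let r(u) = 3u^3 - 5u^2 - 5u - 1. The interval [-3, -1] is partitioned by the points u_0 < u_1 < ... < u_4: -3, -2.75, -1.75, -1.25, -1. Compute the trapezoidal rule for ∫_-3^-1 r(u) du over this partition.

Subinterval widths: 0.25, 1, 0.5, 0.25.
r(-3) = -112, r(-2.75) = -87.453125, r(-1.75) = -23.640625, r(-1.25) = -8.421875, r(-1) = -4.
On each subinterval the trapezoid contributes (Δu_i/2)·[r(u_{i-1}) + r(u_i)].
Sum = -90.046875.

-90.046875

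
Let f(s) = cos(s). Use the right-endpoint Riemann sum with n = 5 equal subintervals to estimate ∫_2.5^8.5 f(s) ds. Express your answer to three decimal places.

0.295

Δs = (8.5 − 2.5)/5 = 1.2.
Right endpoints: 3.7, 4.9, 6.1, 7.3, 8.5.
f(3.7) ≈ -0.848, f(4.9) ≈ 0.187, f(6.1) ≈ 0.983, f(7.3) ≈ 0.526, f(8.5) ≈ -0.602.
Sum = Δs · [f(3.7) + f(4.9) + f(6.1) + f(7.3) + f(8.5)].
Sum ≈ 0.295.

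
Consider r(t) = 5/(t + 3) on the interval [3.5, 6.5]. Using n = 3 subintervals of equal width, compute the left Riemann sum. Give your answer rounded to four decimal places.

Δt = (6.5 − 3.5)/3 = 1.
Left endpoints: 3.5, 4.5, 5.5.
r(3.5) = 10/13, r(4.5) = 2/3, r(5.5) = 10/17.
Sum = Δt · [r(3.5) + r(4.5) + r(5.5)].
Sum ≈ 2.0241.

2.0241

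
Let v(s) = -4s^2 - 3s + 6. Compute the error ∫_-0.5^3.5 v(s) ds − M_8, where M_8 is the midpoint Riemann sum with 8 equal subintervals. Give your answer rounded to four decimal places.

-0.3333

Exact integral: ∫_-0.5^3.5 v(s) ds ≈ -51.333333.
M_8 = -51.
Error ≈ -51.333333 − (-51) ≈ -0.3333.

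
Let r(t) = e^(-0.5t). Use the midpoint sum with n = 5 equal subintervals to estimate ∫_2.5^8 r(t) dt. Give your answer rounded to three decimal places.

Δt = (8 − 2.5)/5 = 1.1.
Midpoints: 3.05, 4.15, 5.25, 6.35, 7.45.
r(3.05) ≈ 0.218, r(4.15) ≈ 0.126, r(5.25) ≈ 0.072, r(6.35) ≈ 0.042, r(7.45) ≈ 0.024.
Sum = Δt · [r(3.05) + r(4.15) + r(5.25) + r(6.35) + r(7.45)].
Sum ≈ 0.530.

0.530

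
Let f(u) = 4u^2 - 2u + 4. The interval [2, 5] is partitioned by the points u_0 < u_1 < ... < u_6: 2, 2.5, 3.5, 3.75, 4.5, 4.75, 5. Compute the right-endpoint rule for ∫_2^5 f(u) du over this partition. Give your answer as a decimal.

Subinterval widths: 0.5, 1, 0.25, 0.75, 0.25, 0.25.
Right endpoints: 2.5, 3.5, 3.75, 4.5, 4.75, 5.
f(2.5) = 24, f(3.5) = 46, f(3.75) = 52.75, f(4.5) = 76, f(4.75) = 84.75, f(5) = 94.
Sum = Σ Δu_i · f(u_i).
Sum = 172.875.

172.875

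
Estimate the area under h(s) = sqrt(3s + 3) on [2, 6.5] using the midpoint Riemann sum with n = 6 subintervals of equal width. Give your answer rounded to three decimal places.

17.721

Δs = (6.5 − 2)/6 = 0.75.
Midpoints: 2.375, 3.125, 3.875, 4.625, 5.375, 6.125.
h(2.375) ≈ 3.182, h(3.125) ≈ 3.518, h(3.875) ≈ 3.824, h(4.625) ≈ 4.108, h(5.375) ≈ 4.373, h(6.125) ≈ 4.623.
Sum = Δs · [h(2.375) + h(3.125) + h(3.875) + ...].
Sum ≈ 17.721.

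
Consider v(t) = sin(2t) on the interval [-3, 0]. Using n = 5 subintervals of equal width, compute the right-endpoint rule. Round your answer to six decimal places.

-0.101290

Δt = (0 − (-3))/5 = 0.6.
Right endpoints: -2.4, -1.8, -1.2, -0.6, 0.
v(-2.4) ≈ 0.996165, v(-1.8) ≈ 0.442520, v(-1.2) ≈ -0.675463, v(-0.6) ≈ -0.932039, v(0) ≈ 0.000000.
Sum = Δt · [v(-2.4) + v(-1.8) + v(-1.2) + v(-0.6) + v(0)].
Sum ≈ -0.101290.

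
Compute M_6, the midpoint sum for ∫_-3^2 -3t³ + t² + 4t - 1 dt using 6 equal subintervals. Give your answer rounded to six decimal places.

43.825231

Δt = (2 − (-3))/6 = 5/6.
Midpoints: -31/12, -1.75, -11/12, -1/12, 0.75, 19/12.
f(-31/12) = 27107/576, f(-1.75) = 11.140625, f(-11/12) = -1.515625, f(-1/12) = -763/576, f(0.75) = 1.296875, f(19/12) = -781/192.
Sum = Δt · [f(-31/12) + f(-1.75) + f(-11/12) + ...].
Sum ≈ 43.825231.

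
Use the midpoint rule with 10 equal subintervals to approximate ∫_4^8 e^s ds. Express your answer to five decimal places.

Δs = (8 − 4)/10 = 0.4.
Midpoints: 4.2, 4.6, 5, 5.4, 5.8, 6.2, 6.6, 7, 7.4, 7.8.
f(4.2) ≈ 66.68633, f(4.6) ≈ 99.48432, f(5) ≈ 148.41316, f(5.4) ≈ 221.40642, f(5.8) ≈ 330.29956, f(6.2) ≈ 492.74904, f(6.6) ≈ 735.09519, f(7) ≈ 1096.63316, f(7.4) ≈ 1635.98443, f(7.8) ≈ 2440.60198.
Sum = Δs · [f(4.2) + f(4.6) + f(5) + ...].
Sum ≈ 2906.94143.

2906.94143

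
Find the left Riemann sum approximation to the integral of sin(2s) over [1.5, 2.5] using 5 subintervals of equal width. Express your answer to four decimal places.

Δs = (2.5 − 1.5)/5 = 0.2.
Left endpoints: 1.5, 1.7, 1.9, 2.1, 2.3.
f(1.5) ≈ 0.1411, f(1.7) ≈ -0.2555, f(1.9) ≈ -0.6119, f(2.1) ≈ -0.8716, f(2.3) ≈ -0.9937.
Sum = Δs · [f(1.5) + f(1.7) + f(1.9) + f(2.1) + f(2.3)].
Sum ≈ -0.5183.

-0.5183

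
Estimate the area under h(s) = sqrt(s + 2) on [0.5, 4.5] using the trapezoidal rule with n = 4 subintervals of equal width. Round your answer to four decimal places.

8.4027

Δs = (4.5 − 0.5)/4 = 1.
h(0.5) ≈ 1.5811, h(1.5) ≈ 1.8708, h(2.5) ≈ 2.1213, h(3.5) ≈ 2.3452, h(4.5) ≈ 2.5495.
T_4 = (Δs/2)·[h(s_0) + 2h(s_1) + 2h(s_2) + 2h(s_3) + h(s_4)].
Sum ≈ 8.4027.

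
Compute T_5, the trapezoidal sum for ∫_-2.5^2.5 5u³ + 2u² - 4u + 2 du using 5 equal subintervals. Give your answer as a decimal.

Δu = (2.5 − (-2.5))/5 = 1.
f(-2.5) = -53.625, f(-1.5) = -4.375, f(-0.5) = 3.875, f(0.5) = 1.125, f(1.5) = 17.375, f(2.5) = 82.625.
T_5 = (Δu/2)·[f(u_0) + 2f(u_1) + ... + 2f(u_{4}) + f(u_5)].
Sum = 32.5.

32.5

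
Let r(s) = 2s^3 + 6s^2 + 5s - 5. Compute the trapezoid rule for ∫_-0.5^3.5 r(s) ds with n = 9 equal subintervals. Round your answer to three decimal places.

Δs = (3.5 − (-0.5))/9 = 4/9.
r(-0.5) = -6.25, r(-1/18) = -15337/2916, r(7/18) = -5921/2916, r(5/6) = 485/108, r(23/18) = 44783/2916, r(31/18) = 92215/2916, r(13/6) = 5869/108, r(47/18) = 246599/2916, r(55/18) = 359695/2916, r(3.5) = 171.75.
T_9 = (Δs/2)·[r(s_0) + 2r(s_1) + ... + 2r(s_{8}) + r(s_9)].
Sum ≈ 172.975.

172.975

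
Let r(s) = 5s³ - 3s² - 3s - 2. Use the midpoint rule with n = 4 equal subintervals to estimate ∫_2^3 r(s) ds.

Δs = (3 − 2)/4 = 0.25.
Midpoints: 2.125, 2.375, 2.625, 2.875.
r(2.125) = 13341/512, r(2.375) = 20959/512, r(2.625) = 30665/512, r(2.875) = 42699/512.
Sum = Δs · [r(2.125) + r(2.375) + r(2.625) + r(2.875)].
Sum = 52.5703125.

52.5703125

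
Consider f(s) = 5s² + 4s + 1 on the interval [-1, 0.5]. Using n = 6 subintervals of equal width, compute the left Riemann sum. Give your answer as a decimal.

Δs = (0.5 − (-1))/6 = 0.25.
Left endpoints: -1, -0.75, -0.5, -0.25, 0, 0.25.
f(-1) = 2, f(-0.75) = 0.8125, f(-0.5) = 0.25, f(-0.25) = 0.3125, f(0) = 1, f(0.25) = 2.3125.
Sum = Δs · [f(-1) + f(-0.75) + f(-0.5) + ...].
Sum = 1.671875.

1.671875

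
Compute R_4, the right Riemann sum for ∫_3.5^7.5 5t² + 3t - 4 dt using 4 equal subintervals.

801

Δt = (7.5 − 3.5)/4 = 1.
Right endpoints: 4.5, 5.5, 6.5, 7.5.
f(4.5) = 110.75, f(5.5) = 163.75, f(6.5) = 226.75, f(7.5) = 299.75.
Sum = Δt · [f(4.5) + f(5.5) + f(6.5) + f(7.5)].
Sum = 801.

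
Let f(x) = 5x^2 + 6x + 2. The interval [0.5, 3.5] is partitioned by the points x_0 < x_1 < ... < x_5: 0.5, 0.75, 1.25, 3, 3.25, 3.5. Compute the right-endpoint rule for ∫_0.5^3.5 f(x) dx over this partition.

Subinterval widths: 0.25, 0.5, 1.75, 0.25, 0.25.
Right endpoints: 0.75, 1.25, 3, 3.25, 3.5.
f(0.75) = 9.3125, f(1.25) = 17.3125, f(3) = 65, f(3.25) = 74.3125, f(3.5) = 84.25.
Sum = Σ Δx_i · f(x_i).
Sum = 164.375.

164.375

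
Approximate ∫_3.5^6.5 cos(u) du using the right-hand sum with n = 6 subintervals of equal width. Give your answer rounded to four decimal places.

Δu = (6.5 − 3.5)/6 = 0.5.
Right endpoints: 4, 4.5, 5, 5.5, 6, 6.5.
f(4) ≈ -0.6536, f(4.5) ≈ -0.2108, f(5) ≈ 0.2837, f(5.5) ≈ 0.7087, f(6) ≈ 0.9602, f(6.5) ≈ 0.9766.
Sum = Δu · [f(4) + f(4.5) + f(5) + ...].
Sum ≈ 1.0323.

1.0323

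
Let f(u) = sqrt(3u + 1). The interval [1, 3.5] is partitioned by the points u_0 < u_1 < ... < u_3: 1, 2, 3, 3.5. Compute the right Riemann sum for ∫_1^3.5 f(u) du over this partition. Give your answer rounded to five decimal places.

Subinterval widths: 1, 1, 0.5.
Right endpoints: 2, 3, 3.5.
f(2) ≈ 2.64575, f(3) ≈ 3.16228, f(3.5) ≈ 3.39116.
Sum = Σ Δu_i · f(u_i).
Sum ≈ 7.50361.

7.50361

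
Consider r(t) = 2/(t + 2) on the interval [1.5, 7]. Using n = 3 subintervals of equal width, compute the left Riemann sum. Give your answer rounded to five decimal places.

2.24675

Δt = (7 − 1.5)/3 = 11/6.
Left endpoints: 1.5, 10/3, 31/6.
r(1.5) = 4/7, r(10/3) = 0.375, r(31/6) = 12/43.
Sum = Δt · [r(1.5) + r(10/3) + r(31/6)].
Sum ≈ 2.24675.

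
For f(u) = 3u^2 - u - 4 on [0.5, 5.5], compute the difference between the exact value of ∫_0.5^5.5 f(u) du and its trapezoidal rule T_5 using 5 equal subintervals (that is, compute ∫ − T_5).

-2.5

Exact integral: ∫_0.5^5.5 f(u) du = 131.25.
T_5 = 133.75.
Error = 131.25 − 133.75 = -2.5.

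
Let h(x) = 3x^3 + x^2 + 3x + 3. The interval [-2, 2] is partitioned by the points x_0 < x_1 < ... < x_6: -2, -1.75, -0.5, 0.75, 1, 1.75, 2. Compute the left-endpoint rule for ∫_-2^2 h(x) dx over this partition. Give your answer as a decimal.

Subinterval widths: 0.25, 1.25, 1.25, 0.25, 0.75, 0.25.
Left endpoints: -2, -1.75, -0.5, 0.75, 1, 1.75.
h(-2) = -23, h(-1.75) = -15.265625, h(-0.5) = 1.375, h(0.75) = 7.078125, h(1) = 10, h(1.75) = 27.390625.
Sum = Σ Δx_i · h(x_i).
Sum = -6.99609375.

-6.99609375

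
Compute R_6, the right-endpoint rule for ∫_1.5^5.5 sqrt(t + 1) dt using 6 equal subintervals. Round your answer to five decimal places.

8.73100

Δt = (5.5 − 1.5)/6 = 2/3.
Right endpoints: 13/6, 17/6, 3.5, 25/6, 29/6, 5.5.
f(13/6) ≈ 1.77951, f(17/6) ≈ 1.95789, f(3.5) ≈ 2.12132, f(25/6) ≈ 2.27303, f(29/6) ≈ 2.41523, f(5.5) ≈ 2.54951.
Sum = Δt · [f(13/6) + f(17/6) + f(3.5) + ...].
Sum ≈ 8.73100.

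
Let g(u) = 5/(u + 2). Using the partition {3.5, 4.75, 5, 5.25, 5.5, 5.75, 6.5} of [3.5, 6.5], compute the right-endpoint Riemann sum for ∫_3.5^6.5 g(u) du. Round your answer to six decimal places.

2.046045

Subinterval widths: 1.25, 0.25, 0.25, 0.25, 0.25, 0.75.
Right endpoints: 4.75, 5, 5.25, 5.5, 5.75, 6.5.
g(4.75) = 20/27, g(5) = 5/7, g(5.25) = 20/29, g(5.5) = 2/3, g(5.75) = 20/31, g(6.5) = 10/17.
Sum = Σ Δu_i · g(u_i).
Sum ≈ 2.046045.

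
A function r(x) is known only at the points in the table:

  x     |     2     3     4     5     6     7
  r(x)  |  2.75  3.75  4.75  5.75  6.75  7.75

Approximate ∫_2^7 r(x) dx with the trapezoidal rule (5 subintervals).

Δx = 1.
T_5 = (1/2)·[2.75 + 2·3.75 + 2·4.75 + 2·5.75 + 2·6.75 + 7.75] = 26.25.

26.25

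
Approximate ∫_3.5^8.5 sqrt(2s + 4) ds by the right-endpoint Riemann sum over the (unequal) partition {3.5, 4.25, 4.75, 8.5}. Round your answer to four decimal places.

Subinterval widths: 0.75, 0.5, 3.75.
Right endpoints: 4.25, 4.75, 8.5.
f(4.25) ≈ 3.5355, f(4.75) ≈ 3.6742, f(8.5) ≈ 4.5826.
Sum = Σ Δs_i · f(s_i).
Sum ≈ 21.6734.

21.6734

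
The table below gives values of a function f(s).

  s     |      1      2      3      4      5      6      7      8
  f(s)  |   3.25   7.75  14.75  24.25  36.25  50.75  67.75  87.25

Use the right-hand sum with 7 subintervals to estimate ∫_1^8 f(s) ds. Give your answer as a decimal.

Δs = 1.
Sum = 1·[7.75 + 14.75 + 24.25 + 36.25 + 50.75 + 67.75 + 87.25] = 288.75.

288.75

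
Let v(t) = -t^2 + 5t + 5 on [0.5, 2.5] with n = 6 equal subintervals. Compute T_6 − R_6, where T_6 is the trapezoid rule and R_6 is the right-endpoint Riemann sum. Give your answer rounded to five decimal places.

-0.66667

T_6 ≈ 19.7962963.
R_6 ≈ 20.4629630.
T_6 − R_6 ≈ -0.66667.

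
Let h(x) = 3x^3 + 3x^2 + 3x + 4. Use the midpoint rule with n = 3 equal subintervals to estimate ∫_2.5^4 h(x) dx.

Δx = (4 − 2.5)/3 = 0.5.
Midpoints: 2.75, 3.25, 3.75.
h(2.75) = 97.328125, h(3.25) = 148.421875, h(3.75) = 215.640625.
Sum = Δx · [h(2.75) + h(3.25) + h(3.75)].
Sum = 230.6953125.

230.6953125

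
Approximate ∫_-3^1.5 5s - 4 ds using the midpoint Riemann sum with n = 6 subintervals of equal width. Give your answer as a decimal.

Δs = (1.5 − (-3))/6 = 0.75.
Midpoints: -2.625, -1.875, -1.125, -0.375, 0.375, 1.125.
f(-2.625) = -17.125, f(-1.875) = -13.375, f(-1.125) = -9.625, f(-0.375) = -5.875, f(0.375) = -2.125, f(1.125) = 1.625.
Sum = Δs · [f(-2.625) + f(-1.875) + f(-1.125) + ...].
Sum = -34.875.

-34.875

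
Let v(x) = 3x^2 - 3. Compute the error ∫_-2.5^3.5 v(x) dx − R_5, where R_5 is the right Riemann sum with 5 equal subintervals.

-15.12

Exact integral: ∫_-2.5^3.5 v(x) dx = 40.5.
R_5 = 55.62.
Error = 40.5 − 55.62 = -15.12.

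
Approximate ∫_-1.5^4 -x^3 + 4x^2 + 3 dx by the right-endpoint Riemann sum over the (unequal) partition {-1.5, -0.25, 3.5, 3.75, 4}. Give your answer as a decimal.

40.6796875

Subinterval widths: 1.25, 3.75, 0.25, 0.25.
Right endpoints: -0.25, 3.5, 3.75, 4.
f(-0.25) = 3.265625, f(3.5) = 9.125, f(3.75) = 6.515625, f(4) = 3.
Sum = Σ Δx_i · f(x_i).
Sum = 40.6796875.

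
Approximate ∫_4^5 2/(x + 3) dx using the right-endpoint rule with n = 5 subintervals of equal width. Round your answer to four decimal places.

Δx = (5 − 4)/5 = 0.2.
Right endpoints: 4.2, 4.4, 4.6, 4.8, 5.
f(4.2) = 5/18, f(4.4) = 10/37, f(4.6) = 5/19, f(4.8) = 10/39, f(5) = 0.25.
Sum = Δx · [f(4.2) + f(4.4) + f(4.6) + f(4.8) + f(5)].
Sum ≈ 0.2635.

0.2635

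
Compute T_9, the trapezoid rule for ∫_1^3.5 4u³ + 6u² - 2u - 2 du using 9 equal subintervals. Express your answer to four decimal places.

Δu = (3.5 − 1)/9 = 5/18.
f(1) = 6, f(23/18) = 9904/729, f(14/9) = 17834/729, f(11/6) = 1057/27, f(19/9) = 42394/729, f(43/18) = 59774/729, f(8/3) = 3002/27, f(53/18) = 106609/729, f(29/9) = 136814/729, f(3.5) = 236.
T_9 = (Δu/2)·[f(u_0) + 2f(u_1) + ... + 2f(u_{8}) + f(u_9)].
Sum ≈ 217.6235.

217.6235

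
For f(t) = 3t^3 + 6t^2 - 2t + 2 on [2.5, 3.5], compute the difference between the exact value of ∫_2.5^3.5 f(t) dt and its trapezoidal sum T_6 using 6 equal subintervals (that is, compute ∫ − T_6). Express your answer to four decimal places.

Exact integral: ∫_2.5^3.5 f(t) dt = 133.75.
T_6 ≈ 133.902778.
Error ≈ 133.75 − 133.902778 ≈ -0.1528.

-0.1528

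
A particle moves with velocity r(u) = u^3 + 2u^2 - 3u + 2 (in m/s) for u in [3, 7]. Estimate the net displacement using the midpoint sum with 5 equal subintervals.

Δu = (7 − 3)/5 = 0.8.
Midpoints: 3.4, 4.2, 5, 5.8, 6.6.
r(3.4) = 54.224, r(4.2) = 98.768, r(5) = 162, r(5.8) = 246.992, r(6.6) = 356.816.
Sum = Δu · [r(3.4) + r(4.2) + r(5) + r(5.8) + r(6.6)].
Sum = 735.04.

735.04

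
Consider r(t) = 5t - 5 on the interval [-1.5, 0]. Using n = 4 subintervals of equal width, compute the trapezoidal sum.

Δt = (0 − (-1.5))/4 = 0.375.
r(-1.5) = -12.5, r(-1.125) = -10.625, r(-0.75) = -8.75, r(-0.375) = -6.875, r(0) = -5.
T_4 = (Δt/2)·[r(t_0) + 2r(t_1) + 2r(t_2) + 2r(t_3) + r(t_4)].
Sum = -13.125.

-13.125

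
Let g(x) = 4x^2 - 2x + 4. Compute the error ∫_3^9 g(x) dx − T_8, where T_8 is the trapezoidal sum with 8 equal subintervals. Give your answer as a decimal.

Exact integral: ∫_3^9 g(x) dx = 888.
T_8 = 890.25.
Error = 888 − 890.25 = -2.25.

-2.25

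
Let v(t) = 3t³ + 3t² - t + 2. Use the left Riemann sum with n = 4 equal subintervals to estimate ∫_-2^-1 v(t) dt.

Δt = (-1 − (-2))/4 = 0.25.
Left endpoints: -2, -1.75, -1.5, -1.25.
v(-2) = -8, v(-1.75) = -3.140625, v(-1.5) = 0.125, v(-1.25) = 2.078125.
Sum = Δt · [v(-2) + v(-1.75) + v(-1.5) + v(-1.25)].
Sum = -2.234375.

-2.234375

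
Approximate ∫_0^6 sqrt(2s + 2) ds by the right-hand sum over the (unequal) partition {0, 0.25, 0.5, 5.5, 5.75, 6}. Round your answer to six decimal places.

Subinterval widths: 0.25, 0.25, 5, 0.25, 0.25.
Right endpoints: 0.25, 0.5, 5.5, 5.75, 6.
f(0.25) ≈ 1.581139, f(0.5) ≈ 1.732051, f(5.5) ≈ 3.605551, f(5.75) ≈ 3.674235, f(6) ≈ 3.741657.
Sum = Σ Δs_i · f(s_i).
Sum ≈ 20.710027.

20.710027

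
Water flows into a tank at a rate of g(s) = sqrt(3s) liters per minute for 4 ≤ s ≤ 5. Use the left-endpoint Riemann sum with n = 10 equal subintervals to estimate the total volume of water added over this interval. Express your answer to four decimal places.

3.6519

Δs = (5 − 4)/10 = 0.1.
Left endpoints: 4, 4.1, 4.2, 4.3, 4.4, 4.5, 4.6, 4.7, 4.8, 4.9.
g(4) ≈ 3.4641, g(4.1) ≈ 3.5071, g(4.2) ≈ 3.5496, g(4.3) ≈ 3.5917, g(4.4) ≈ 3.6332, g(4.5) ≈ 3.6742, g(4.6) ≈ 3.7148, g(4.7) ≈ 3.7550, g(4.8) ≈ 3.7947, g(4.9) ≈ 3.8341.
Sum = Δs · [g(4) + g(4.1) + g(4.2) + ...].
Sum ≈ 3.6519.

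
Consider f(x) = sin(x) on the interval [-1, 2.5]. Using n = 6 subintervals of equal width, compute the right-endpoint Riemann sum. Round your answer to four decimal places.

Δx = (2.5 − (-1))/6 = 7/12.
Right endpoints: -5/12, 1/6, 0.75, 4/3, 23/12, 2.5.
f(-5/12) ≈ -0.4047, f(1/6) ≈ 0.1659, f(0.75) ≈ 0.6816, f(4/3) ≈ 0.9719, f(23/12) ≈ 0.9408, f(2.5) ≈ 0.5985.
Sum = Δx · [f(-5/12) + f(1/6) + f(0.75) + ...].
Sum ≈ 1.7232.

1.7232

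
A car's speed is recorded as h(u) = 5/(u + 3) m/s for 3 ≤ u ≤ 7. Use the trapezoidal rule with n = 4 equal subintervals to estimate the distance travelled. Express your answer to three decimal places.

Δu = (7 − 3)/4 = 1.
h(3) = 5/6, h(4) = 5/7, h(5) = 0.625, h(6) = 5/9, h(7) = 0.5.
T_4 = (Δu/2)·[h(u_0) + 2h(u_1) + 2h(u_2) + 2h(u_3) + h(u_4)].
Sum ≈ 2.562.

2.562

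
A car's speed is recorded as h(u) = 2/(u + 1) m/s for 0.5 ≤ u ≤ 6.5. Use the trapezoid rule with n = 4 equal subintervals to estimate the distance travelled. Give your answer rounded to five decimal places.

Δu = (6.5 − 0.5)/4 = 1.5.
h(0.5) = 4/3, h(2) = 2/3, h(3.5) = 4/9, h(5) = 1/3, h(6.5) = 4/15.
T_4 = (Δu/2)·[h(u_0) + 2h(u_1) + 2h(u_2) + 2h(u_3) + h(u_4)].
Sum ≈ 3.36667.

3.36667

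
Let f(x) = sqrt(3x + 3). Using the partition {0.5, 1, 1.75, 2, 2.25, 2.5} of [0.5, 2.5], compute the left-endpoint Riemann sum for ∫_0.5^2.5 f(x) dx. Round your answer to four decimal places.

Subinterval widths: 0.5, 0.75, 0.25, 0.25, 0.25.
Left endpoints: 0.5, 1, 1.75, 2, 2.25.
f(0.5) ≈ 2.1213, f(1) ≈ 2.4495, f(1.75) ≈ 2.8723, f(2) ≈ 3.0000, f(2.25) ≈ 3.1225.
Sum = Σ Δx_i · f(x_i).
Sum ≈ 5.1465.

5.1465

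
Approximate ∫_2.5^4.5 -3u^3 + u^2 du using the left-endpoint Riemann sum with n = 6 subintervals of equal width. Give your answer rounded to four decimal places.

-218.7963

Δu = (4.5 − 2.5)/6 = 1/3.
Left endpoints: 2.5, 17/6, 19/6, 3.5, 23/6, 25/6.
f(2.5) = -40.625, f(17/6) = -1445/24, f(19/6) = -6137/72, f(3.5) = -116.375, f(23/6) = -3703/24, f(25/6) = -14375/72.
Sum = Δu · [f(2.5) + f(17/6) + f(19/6) + ...].
Sum ≈ -218.7963.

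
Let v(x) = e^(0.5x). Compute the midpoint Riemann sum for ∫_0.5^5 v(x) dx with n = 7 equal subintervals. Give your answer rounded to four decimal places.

21.7034

Δx = (5 − 0.5)/7 = 9/14.
Midpoints: 23/28, 41/28, 59/28, 2.75, 95/28, 113/28, 131/28.
v(23/28) ≈ 1.5079, v(41/28) ≈ 2.0795, v(59/28) ≈ 2.8679, v(2.75) ≈ 3.9551, v(95/28) ≈ 5.4544, v(113/28) ≈ 7.5222, v(131/28) ≈ 10.3738.
Sum = Δx · [v(23/28) + v(41/28) + v(59/28) + ...].
Sum ≈ 21.7034.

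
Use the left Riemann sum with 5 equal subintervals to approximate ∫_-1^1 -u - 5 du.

-9.6

Δu = (1 − (-1))/5 = 0.4.
Left endpoints: -1, -0.6, -0.2, 0.2, 0.6.
f(-1) = -4, f(-0.6) = -4.4, f(-0.2) = -4.8, f(0.2) = -5.2, f(0.6) = -5.6.
Sum = Δu · [f(-1) + f(-0.6) + f(-0.2) + f(0.2) + f(0.6)].
Sum = -9.6.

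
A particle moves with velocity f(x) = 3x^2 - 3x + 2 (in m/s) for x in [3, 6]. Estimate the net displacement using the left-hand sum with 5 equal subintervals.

133.44

Δx = (6 − 3)/5 = 0.6.
Left endpoints: 3, 3.6, 4.2, 4.8, 5.4.
f(3) = 20, f(3.6) = 30.08, f(4.2) = 42.32, f(4.8) = 56.72, f(5.4) = 73.28.
Sum = Δx · [f(3) + f(3.6) + f(4.2) + f(4.8) + f(5.4)].
Sum = 133.44.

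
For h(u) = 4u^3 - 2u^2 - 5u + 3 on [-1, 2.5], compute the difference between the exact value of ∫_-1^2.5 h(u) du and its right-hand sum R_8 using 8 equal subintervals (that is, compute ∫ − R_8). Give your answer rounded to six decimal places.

Exact integral: ∫_-1^2.5 h(u) du ≈ 24.35416667.
R_8 ≈ 33.55761719.
Error ≈ 24.35416667 − 33.55761719 ≈ -9.203451.

-9.203451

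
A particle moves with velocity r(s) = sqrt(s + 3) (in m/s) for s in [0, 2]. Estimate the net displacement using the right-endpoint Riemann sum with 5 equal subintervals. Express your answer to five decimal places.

4.08939

Δs = (2 − 0)/5 = 0.4.
Right endpoints: 0.4, 0.8, 1.2, 1.6, 2.
r(0.4) ≈ 1.84391, r(0.8) ≈ 1.94936, r(1.2) ≈ 2.04939, r(1.6) ≈ 2.14476, r(2) ≈ 2.23607.
Sum = Δs · [r(0.4) + r(0.8) + r(1.2) + r(1.6) + r(2)].
Sum ≈ 4.08939.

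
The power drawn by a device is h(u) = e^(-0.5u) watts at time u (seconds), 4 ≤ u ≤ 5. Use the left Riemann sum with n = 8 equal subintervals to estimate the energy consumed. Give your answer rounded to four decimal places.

Δu = (5 − 4)/8 = 0.125.
Left endpoints: 4, 4.125, 4.25, 4.375, 4.5, 4.625, 4.75, 4.875.
h(4) ≈ 0.1353, h(4.125) ≈ 0.1271, h(4.25) ≈ 0.1194, h(4.375) ≈ 0.1122, h(4.5) ≈ 0.1054, h(4.625) ≈ 0.0990, h(4.75) ≈ 0.0930, h(4.875) ≈ 0.0874.
Sum = Δu · [h(4) + h(4.125) + h(4.25) + ...].
Sum ≈ 0.1099.

0.1099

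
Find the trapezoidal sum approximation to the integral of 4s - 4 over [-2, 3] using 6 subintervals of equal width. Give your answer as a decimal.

Δs = (3 − (-2))/6 = 5/6.
f(-2) = -12, f(-7/6) = -26/3, f(-1/3) = -16/3, f(0.5) = -2, f(4/3) = 4/3, f(13/6) = 14/3, f(3) = 8.
T_6 = (Δs/2)·[f(s_0) + 2f(s_1) + ... + 2f(s_{5}) + f(s_6)].
Sum = -10.

-10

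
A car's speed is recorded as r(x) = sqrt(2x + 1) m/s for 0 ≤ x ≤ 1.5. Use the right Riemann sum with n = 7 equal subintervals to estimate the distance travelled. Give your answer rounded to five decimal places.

2.43857

Δx = (1.5 − 0)/7 = 3/14.
Right endpoints: 3/14, 3/7, 9/14, 6/7, 15/14, 9/7, 1.5.
r(3/14) ≈ 1.19523, r(3/7) ≈ 1.36277, r(9/14) ≈ 1.51186, r(6/7) ≈ 1.64751, r(15/14) ≈ 1.77281, r(9/7) ≈ 1.88982, r(1.5) ≈ 2.00000.
Sum = Δx · [r(3/14) + r(3/7) + r(9/14) + ...].
Sum ≈ 2.43857.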